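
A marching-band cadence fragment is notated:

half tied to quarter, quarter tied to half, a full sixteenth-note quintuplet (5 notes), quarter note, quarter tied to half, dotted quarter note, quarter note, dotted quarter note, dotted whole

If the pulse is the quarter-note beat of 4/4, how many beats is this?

One quarter-note beat = 2 eighth notes.
Working in eighth notes: half tied to quarter (half + quarter) = 6; quarter tied to half (quarter + half) = 6; a full sixteenth-note quintuplet (5 notes) (five quintuplet sixteenths span one quarter) = 2; quarter note = 2; quarter tied to half (quarter + half) = 6; dotted quarter note = 3; quarter note = 2; dotted quarter note = 3; dotted whole = 12.
Adding: 6 + 6 + 2 + 2 + 6 + 3 + 2 + 3 + 12 = 42.
42 ÷ 2 = 21 beats.

21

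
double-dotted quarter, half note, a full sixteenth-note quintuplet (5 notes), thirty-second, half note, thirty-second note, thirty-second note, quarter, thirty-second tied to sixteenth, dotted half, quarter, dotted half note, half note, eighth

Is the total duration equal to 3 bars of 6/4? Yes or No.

Yes

One bar of 6/4 = 48 thirty-second notes, so 3 bars = 144.
In thirty-second notes: double-dotted quarter = 14; half note = 16; a full sixteenth-note quintuplet (5 notes) (five quintuplet sixteenths span one quarter) = 8; thirty-second = 1; half note = 16; thirty-second note = 1; thirty-second note = 1; quarter = 8; thirty-second tied to sixteenth (thirty-second + sixteenth) = 3; dotted half = 24; quarter = 8; dotted half note = 24; half note = 16; eighth = 4.
Adding: 14 + 16 + 8 + 1 + 16 + 1 + 1 + 8 + 3 + 24 + 8 + 24 + 16 + 4 = 144.
144 equals 144, so the answer is Yes.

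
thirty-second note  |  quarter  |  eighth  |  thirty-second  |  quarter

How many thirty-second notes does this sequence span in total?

22

In thirty-second notes: thirty-second note = 1; quarter = 8; eighth = 4; thirty-second = 1; quarter = 8.
Total: 1 + 8 + 4 + 1 + 8 = 22 thirty-second notes.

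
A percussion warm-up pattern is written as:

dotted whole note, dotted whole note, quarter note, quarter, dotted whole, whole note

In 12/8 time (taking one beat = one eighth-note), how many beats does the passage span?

48

One eighth-note beat = 2 sixteenth notes.
Express everything in sixteenth notes: dotted whole note = 24; dotted whole note = 24; quarter note = 4; quarter = 4; dotted whole = 24; whole note = 16.
Total: 24 + 24 + 4 + 4 + 24 + 16 = 96.
96 ÷ 2 = 48 beats.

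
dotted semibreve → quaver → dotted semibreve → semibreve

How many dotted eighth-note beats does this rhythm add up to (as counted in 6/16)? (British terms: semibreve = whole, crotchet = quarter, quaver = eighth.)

One dotted eighth-note beat = 3 sixteenth notes.
Each duration in sixteenth notes: dotted semibreve = 24; quaver = 2; dotted semibreve = 24; semibreve = 16.
Adding: 24 + 2 + 24 + 16 = 66.
66 ÷ 3 = 22 beats.

22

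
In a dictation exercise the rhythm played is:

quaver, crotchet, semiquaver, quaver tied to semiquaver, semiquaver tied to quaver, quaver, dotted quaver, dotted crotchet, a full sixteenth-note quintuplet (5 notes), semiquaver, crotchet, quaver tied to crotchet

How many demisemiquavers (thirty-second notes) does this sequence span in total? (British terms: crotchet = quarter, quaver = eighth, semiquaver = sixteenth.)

Each duration in thirty-second notes: quaver = 4; crotchet = 8; semiquaver = 2; quaver tied to semiquaver (quaver + semiquaver) = 6; semiquaver tied to quaver (semiquaver + quaver) = 6; quaver = 4; dotted quaver = 6; dotted crotchet = 12; a full sixteenth-note quintuplet (5 notes) (five quintuplet sixteenths span one quarter) = 8; semiquaver = 2; crotchet = 8; quaver tied to crotchet (quaver + crotchet) = 12.
Altogether 4 + 8 + 2 + 6 + 6 + 4 + 6 + 12 + 8 + 2 + 8 + 12 = 78 thirty-second notes.

78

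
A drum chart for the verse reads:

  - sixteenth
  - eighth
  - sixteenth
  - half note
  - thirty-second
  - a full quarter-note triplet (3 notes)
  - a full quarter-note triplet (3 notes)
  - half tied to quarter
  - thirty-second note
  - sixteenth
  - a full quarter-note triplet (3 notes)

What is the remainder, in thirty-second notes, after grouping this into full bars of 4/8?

One bar of 4/8 = 16 thirty-second notes.
Express everything in thirty-second notes: sixteenth = 2; eighth = 4; sixteenth = 2; half note = 16; thirty-second = 1; a full quarter-note triplet (3 notes) (three triplet quarters span one half) = 16; a full quarter-note triplet (3 notes) (three triplet quarters span one half) = 16; half tied to quarter (half + quarter) = 24; thirty-second note = 1; sixteenth = 2; a full quarter-note triplet (3 notes) (three triplet quarters span one half) = 16.
Altogether 2 + 4 + 2 + 16 + 1 + 16 + 16 + 24 + 1 + 2 + 16 = 100.
100 ÷ 16 = 6 complete bars with 4 thirty-second notes remaining.

4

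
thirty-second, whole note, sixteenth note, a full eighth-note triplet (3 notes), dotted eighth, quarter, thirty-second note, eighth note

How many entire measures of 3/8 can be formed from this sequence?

5

One bar of 3/8 = 12 thirty-second notes.
Working in thirty-second notes: thirty-second = 1; whole note = 32; sixteenth note = 2; a full eighth-note triplet (3 notes) (three triplet eighths span one quarter) = 8; dotted eighth = 6; quarter = 8; thirty-second note = 1; eighth note = 4.
Adding: 1 + 32 + 2 + 8 + 6 + 8 + 1 + 4 = 62.
62 ÷ 12 = 5 complete bars with 2 left over.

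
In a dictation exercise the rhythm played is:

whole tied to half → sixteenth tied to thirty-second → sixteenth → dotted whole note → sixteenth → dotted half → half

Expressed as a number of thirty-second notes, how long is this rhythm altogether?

Express everything in thirty-second notes: whole tied to half (whole + half) = 48; sixteenth tied to thirty-second (sixteenth + thirty-second) = 3; sixteenth = 2; dotted whole note = 48; sixteenth = 2; dotted half = 24; half = 16.
Altogether 48 + 3 + 2 + 48 + 2 + 24 + 16 = 143 thirty-second notes.

143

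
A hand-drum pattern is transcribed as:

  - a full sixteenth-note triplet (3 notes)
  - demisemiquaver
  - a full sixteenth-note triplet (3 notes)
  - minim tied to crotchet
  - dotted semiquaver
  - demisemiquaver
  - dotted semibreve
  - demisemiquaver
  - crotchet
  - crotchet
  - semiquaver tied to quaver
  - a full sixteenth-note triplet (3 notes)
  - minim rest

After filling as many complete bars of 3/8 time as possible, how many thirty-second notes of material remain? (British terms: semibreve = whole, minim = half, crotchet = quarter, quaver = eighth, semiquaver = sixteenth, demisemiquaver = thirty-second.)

One bar of 3/8 = 12 thirty-second notes.
In thirty-second notes: a full sixteenth-note triplet (3 notes) (three triplet sixteenths span one eighth) = 4; demisemiquaver = 1; a full sixteenth-note triplet (3 notes) (three triplet sixteenths span one eighth) = 4; minim tied to crotchet (minim + crotchet) = 24; dotted semiquaver = 3; demisemiquaver = 1; dotted semibreve = 48; demisemiquaver = 1; crotchet = 8; crotchet = 8; semiquaver tied to quaver (semiquaver + quaver) = 6; a full sixteenth-note triplet (3 notes) (three triplet sixteenths span one eighth) = 4; minim rest = 16.
Adding: 4 + 1 + 4 + 24 + 3 + 1 + 48 + 1 + 8 + 8 + 6 + 4 + 16 = 128.
128 ÷ 12 = 10 complete bars with 8 thirty-second notes remaining.

8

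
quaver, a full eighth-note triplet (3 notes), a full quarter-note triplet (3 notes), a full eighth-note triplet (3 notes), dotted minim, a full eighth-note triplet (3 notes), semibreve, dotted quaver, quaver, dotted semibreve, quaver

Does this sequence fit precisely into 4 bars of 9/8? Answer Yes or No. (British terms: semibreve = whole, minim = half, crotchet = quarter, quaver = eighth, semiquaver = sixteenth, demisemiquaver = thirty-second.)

No

One bar of 9/8 = 18 sixteenth notes, so 4 bars = 72.
Each duration in sixteenth notes: quaver = 2; a full eighth-note triplet (3 notes) (three triplet eighths span one quarter) = 4; a full quarter-note triplet (3 notes) (three triplet quarters span one half) = 8; a full eighth-note triplet (3 notes) (three triplet eighths span one quarter) = 4; dotted minim = 12; a full eighth-note triplet (3 notes) (three triplet eighths span one quarter) = 4; semibreve = 16; dotted quaver = 3; quaver = 2; dotted semibreve = 24; quaver = 2.
Total: 2 + 4 + 8 + 4 + 12 + 4 + 16 + 3 + 2 + 24 + 2 = 81.
81 exceeds 72, so the answer is No.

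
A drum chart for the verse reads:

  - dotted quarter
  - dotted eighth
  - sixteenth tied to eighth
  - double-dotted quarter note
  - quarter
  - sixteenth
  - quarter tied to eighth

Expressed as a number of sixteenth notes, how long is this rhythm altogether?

30

Express everything in sixteenth notes: dotted quarter = 6; dotted eighth = 3; sixteenth tied to eighth (sixteenth + eighth) = 3; double-dotted quarter note = 7; quarter = 4; sixteenth = 1; quarter tied to eighth (quarter + eighth) = 6.
Sum: 6 + 3 + 3 + 7 + 4 + 1 + 6 = 30 sixteenth notes.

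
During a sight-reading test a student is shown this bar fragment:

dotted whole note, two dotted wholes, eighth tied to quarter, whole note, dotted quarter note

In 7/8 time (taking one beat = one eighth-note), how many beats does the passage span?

One eighth-note beat = 2 sixteenth notes.
In sixteenth notes: dotted whole note = 24; dotted whole = 24; dotted whole = 24; eighth tied to quarter (eighth + quarter) = 6; whole note = 16; dotted quarter note = 6.
Sum: 24 + 24 + 24 + 6 + 16 + 6 = 100.
100 ÷ 2 = 50 beats.

50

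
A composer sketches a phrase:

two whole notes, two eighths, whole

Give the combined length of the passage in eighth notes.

26

Convert each value to eighth notes: whole note = 8; whole note = 8; eighth = 1; eighth = 1; whole = 8.
Altogether 8 + 8 + 1 + 1 + 8 = 26 eighth notes.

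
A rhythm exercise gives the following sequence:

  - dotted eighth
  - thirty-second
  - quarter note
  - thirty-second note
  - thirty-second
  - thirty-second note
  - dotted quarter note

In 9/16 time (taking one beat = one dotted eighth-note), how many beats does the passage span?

5

One dotted eighth-note beat = 6 thirty-second notes.
Each duration in thirty-second notes: dotted eighth = 6; thirty-second = 1; quarter note = 8; thirty-second note = 1; thirty-second = 1; thirty-second note = 1; dotted quarter note = 12.
Total: 6 + 1 + 8 + 1 + 1 + 1 + 12 = 30.
30 ÷ 6 = 5 beats.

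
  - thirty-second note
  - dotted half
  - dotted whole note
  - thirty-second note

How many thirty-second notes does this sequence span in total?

Convert each value to thirty-second notes: thirty-second note = 1; dotted half = 24; dotted whole note = 48; thirty-second note = 1.
Adding: 1 + 24 + 48 + 1 = 74 thirty-second notes.

74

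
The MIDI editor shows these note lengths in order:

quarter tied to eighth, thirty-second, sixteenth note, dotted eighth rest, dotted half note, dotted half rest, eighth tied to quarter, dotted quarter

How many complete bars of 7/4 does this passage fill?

1

One bar of 7/4 = 56 thirty-second notes.
Express everything in thirty-second notes: quarter tied to eighth (quarter + eighth) = 12; thirty-second = 1; sixteenth note = 2; dotted eighth rest = 6; dotted half note = 24; dotted half rest = 24; eighth tied to quarter (eighth + quarter) = 12; dotted quarter = 12.
Sum: 12 + 1 + 2 + 6 + 24 + 24 + 12 + 12 = 93.
93 ÷ 56 = 1 complete bar with 37 left over.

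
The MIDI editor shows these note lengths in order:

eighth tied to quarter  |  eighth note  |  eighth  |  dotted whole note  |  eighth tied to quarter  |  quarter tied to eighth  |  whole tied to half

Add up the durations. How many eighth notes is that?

35

Express everything in eighth notes: eighth tied to quarter (eighth + quarter) = 3; eighth note = 1; eighth = 1; dotted whole note = 12; eighth tied to quarter (eighth + quarter) = 3; quarter tied to eighth (quarter + eighth) = 3; whole tied to half (whole + half) = 12.
Total: 3 + 1 + 1 + 12 + 3 + 3 + 12 = 35 eighth notes.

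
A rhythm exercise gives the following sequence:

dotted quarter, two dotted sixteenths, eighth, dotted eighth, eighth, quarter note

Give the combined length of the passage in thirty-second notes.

40

In thirty-second notes: dotted quarter = 12; dotted sixteenth = 3; dotted sixteenth = 3; eighth = 4; dotted eighth = 6; eighth = 4; quarter note = 8.
Adding: 12 + 3 + 3 + 4 + 6 + 4 + 8 = 40 thirty-second notes.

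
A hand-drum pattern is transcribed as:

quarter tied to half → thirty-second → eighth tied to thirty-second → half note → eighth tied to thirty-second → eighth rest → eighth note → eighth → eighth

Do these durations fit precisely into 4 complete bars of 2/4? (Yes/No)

No

One bar of 2/4 = 16 thirty-second notes, so 4 bars = 64.
Express everything in thirty-second notes: quarter tied to half (quarter + half) = 24; thirty-second = 1; eighth tied to thirty-second (eighth + thirty-second) = 5; half note = 16; eighth tied to thirty-second (eighth + thirty-second) = 5; eighth rest = 4; eighth note = 4; eighth = 4; eighth = 4.
Altogether 24 + 1 + 5 + 16 + 5 + 4 + 4 + 4 + 4 = 67.
67 exceeds 64, so the answer is No.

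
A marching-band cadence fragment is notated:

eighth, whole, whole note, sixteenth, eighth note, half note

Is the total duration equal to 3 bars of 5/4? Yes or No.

No

One bar of 5/4 = 20 sixteenth notes, so 3 bars = 60.
In sixteenth notes: eighth = 2; whole = 16; whole note = 16; sixteenth = 1; eighth note = 2; half note = 8.
Altogether 2 + 16 + 16 + 1 + 2 + 8 = 45.
45 falls short of 60, so the answer is No.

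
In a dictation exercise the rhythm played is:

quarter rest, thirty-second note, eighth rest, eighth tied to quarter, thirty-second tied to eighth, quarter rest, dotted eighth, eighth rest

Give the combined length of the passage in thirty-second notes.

Convert each value to thirty-second notes: quarter rest = 8; thirty-second note = 1; eighth rest = 4; eighth tied to quarter (eighth + quarter) = 12; thirty-second tied to eighth (thirty-second + eighth) = 5; quarter rest = 8; dotted eighth = 6; eighth rest = 4.
Total: 8 + 1 + 4 + 12 + 5 + 8 + 6 + 4 = 48 thirty-second notes.

48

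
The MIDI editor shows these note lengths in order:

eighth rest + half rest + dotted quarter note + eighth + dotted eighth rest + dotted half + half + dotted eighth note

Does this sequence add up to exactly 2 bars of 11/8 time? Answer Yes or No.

Yes

One bar of 11/8 = 22 sixteenth notes, so 2 bars = 44.
Express everything in sixteenth notes: eighth rest = 2; half rest = 8; dotted quarter note = 6; eighth = 2; dotted eighth rest = 3; dotted half = 12; half = 8; dotted eighth note = 3.
Altogether 2 + 8 + 6 + 2 + 3 + 12 + 8 + 3 = 44.
44 equals 44, so the answer is Yes.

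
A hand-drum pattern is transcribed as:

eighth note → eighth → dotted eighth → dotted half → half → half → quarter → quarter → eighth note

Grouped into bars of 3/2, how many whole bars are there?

1

One bar of 3/2 = 24 sixteenth notes.
Express everything in sixteenth notes: eighth note = 2; eighth = 2; dotted eighth = 3; dotted half = 12; half = 8; half = 8; quarter = 4; quarter = 4; eighth note = 2.
Total: 2 + 2 + 3 + 12 + 8 + 8 + 4 + 4 + 2 = 45.
45 ÷ 24 = 1 complete bar with 21 left over.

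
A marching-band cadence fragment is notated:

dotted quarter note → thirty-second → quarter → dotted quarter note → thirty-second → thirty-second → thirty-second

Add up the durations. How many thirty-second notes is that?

36

Working in thirty-second notes: dotted quarter note = 12; thirty-second = 1; quarter = 8; dotted quarter note = 12; thirty-second = 1; thirty-second = 1; thirty-second = 1.
Adding: 12 + 1 + 8 + 12 + 1 + 1 + 1 = 36 thirty-second notes.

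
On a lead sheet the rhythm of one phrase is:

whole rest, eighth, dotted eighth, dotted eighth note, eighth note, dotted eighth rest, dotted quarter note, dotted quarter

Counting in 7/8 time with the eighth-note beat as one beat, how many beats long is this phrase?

One eighth-note beat = 2 sixteenth notes.
Each duration in sixteenth notes: whole rest = 16; eighth = 2; dotted eighth = 3; dotted eighth note = 3; eighth note = 2; dotted eighth rest = 3; dotted quarter note = 6; dotted quarter = 6.
Total: 16 + 2 + 3 + 3 + 2 + 3 + 6 + 6 = 41.
41 ÷ 2 = 20.5 beats.

20.5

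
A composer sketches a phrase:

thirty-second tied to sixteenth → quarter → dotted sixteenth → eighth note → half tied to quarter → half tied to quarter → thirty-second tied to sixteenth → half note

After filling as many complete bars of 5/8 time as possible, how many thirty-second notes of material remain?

5

One bar of 5/8 = 20 thirty-second notes.
Convert each value to thirty-second notes: thirty-second tied to sixteenth (thirty-second + sixteenth) = 3; quarter = 8; dotted sixteenth = 3; eighth note = 4; half tied to quarter (half + quarter) = 24; half tied to quarter (half + quarter) = 24; thirty-second tied to sixteenth (thirty-second + sixteenth) = 3; half note = 16.
Altogether 3 + 8 + 3 + 4 + 24 + 24 + 3 + 16 = 85.
85 ÷ 20 = 4 complete bars with 5 thirty-second notes remaining.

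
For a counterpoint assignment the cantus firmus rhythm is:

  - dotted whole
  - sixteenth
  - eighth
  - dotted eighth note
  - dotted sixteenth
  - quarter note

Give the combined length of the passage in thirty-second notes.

71

Convert each value to thirty-second notes: dotted whole = 48; sixteenth = 2; eighth = 4; dotted eighth note = 6; dotted sixteenth = 3; quarter note = 8.
Total: 48 + 2 + 4 + 6 + 3 + 8 = 71 thirty-second notes.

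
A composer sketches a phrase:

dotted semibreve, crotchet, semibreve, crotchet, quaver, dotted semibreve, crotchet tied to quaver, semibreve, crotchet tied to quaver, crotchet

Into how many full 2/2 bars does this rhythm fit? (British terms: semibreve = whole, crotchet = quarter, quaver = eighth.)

6

One bar of 2/2 = 8 eighth notes.
In eighth notes: dotted semibreve = 12; crotchet = 2; semibreve = 8; crotchet = 2; quaver = 1; dotted semibreve = 12; crotchet tied to quaver (crotchet + quaver) = 3; semibreve = 8; crotchet tied to quaver (crotchet + quaver) = 3; crotchet = 2.
Sum: 12 + 2 + 8 + 2 + 1 + 12 + 3 + 8 + 3 + 2 = 53.
53 ÷ 8 = 6 complete bars with 5 left over.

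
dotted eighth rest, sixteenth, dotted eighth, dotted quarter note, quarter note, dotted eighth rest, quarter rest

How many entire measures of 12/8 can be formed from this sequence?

One bar of 12/8 = 24 sixteenth notes.
Convert each value to sixteenth notes: dotted eighth rest = 3; sixteenth = 1; dotted eighth = 3; dotted quarter note = 6; quarter note = 4; dotted eighth rest = 3; quarter rest = 4.
Adding: 3 + 1 + 3 + 6 + 4 + 3 + 4 = 24.
24 ÷ 24 = 1 complete bar with 0 left over.

1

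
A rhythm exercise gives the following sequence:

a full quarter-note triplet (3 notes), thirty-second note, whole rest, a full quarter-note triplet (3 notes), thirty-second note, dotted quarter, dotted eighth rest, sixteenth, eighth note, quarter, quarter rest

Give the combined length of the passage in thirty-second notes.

Each duration in thirty-second notes: a full quarter-note triplet (3 notes) (three triplet quarters span one half) = 16; thirty-second note = 1; whole rest = 32; a full quarter-note triplet (3 notes) (three triplet quarters span one half) = 16; thirty-second note = 1; dotted quarter = 12; dotted eighth rest = 6; sixteenth = 2; eighth note = 4; quarter = 8; quarter rest = 8.
Altogether 16 + 1 + 32 + 16 + 1 + 12 + 6 + 2 + 4 + 8 + 8 = 106 thirty-second notes.

106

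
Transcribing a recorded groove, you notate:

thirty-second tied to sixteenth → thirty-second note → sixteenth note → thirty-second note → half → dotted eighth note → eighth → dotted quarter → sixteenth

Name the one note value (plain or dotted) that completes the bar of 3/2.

thirty-second note

The bar of 3/2 = 48 thirty-second notes.
Working in thirty-second notes: thirty-second tied to sixteenth (thirty-second + sixteenth) = 3; thirty-second note = 1; sixteenth note = 2; thirty-second note = 1; half = 16; dotted eighth note = 6; eighth = 4; dotted quarter = 12; sixteenth = 2.
Sum: 3 + 1 + 2 + 1 + 16 + 6 + 4 + 12 + 2 = 47.
Remaining: 48 − 47 = 1 thirty-second note, which is a thirty-second note.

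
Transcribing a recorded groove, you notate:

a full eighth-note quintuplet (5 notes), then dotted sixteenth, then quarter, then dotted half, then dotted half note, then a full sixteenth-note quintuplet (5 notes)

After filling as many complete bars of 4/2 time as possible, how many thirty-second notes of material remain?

One bar of 4/2 = 64 thirty-second notes.
Express everything in thirty-second notes: a full eighth-note quintuplet (5 notes) (five quintuplet eighths span one half) = 16; dotted sixteenth = 3; quarter = 8; dotted half = 24; dotted half note = 24; a full sixteenth-note quintuplet (5 notes) (five quintuplet sixteenths span one quarter) = 8.
Adding: 16 + 3 + 8 + 24 + 24 + 8 = 83.
83 ÷ 64 = 1 complete bar with 19 thirty-second notes remaining.

19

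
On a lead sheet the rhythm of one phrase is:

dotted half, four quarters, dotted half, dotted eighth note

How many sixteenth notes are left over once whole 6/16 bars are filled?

One bar of 6/16 = 6 sixteenth notes.
Each duration in sixteenth notes: dotted half = 12; quarter = 4; quarter = 4; quarter = 4; quarter = 4; dotted half = 12; dotted eighth note = 3.
Total: 12 + 4 + 4 + 4 + 4 + 12 + 3 = 43.
43 ÷ 6 = 7 complete bars with 1 sixteenth note remaining.

1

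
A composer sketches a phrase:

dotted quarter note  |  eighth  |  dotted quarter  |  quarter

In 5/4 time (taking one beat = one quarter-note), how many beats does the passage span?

4.5

One quarter-note beat = 2 eighth notes.
Working in eighth notes: dotted quarter note = 3; eighth = 1; dotted quarter = 3; quarter = 2.
Sum: 3 + 1 + 3 + 2 = 9.
9 ÷ 2 = 4.5 beats.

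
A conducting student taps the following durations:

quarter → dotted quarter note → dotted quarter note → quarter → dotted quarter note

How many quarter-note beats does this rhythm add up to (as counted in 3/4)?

One quarter-note beat = 2 eighth notes.
Working in eighth notes: quarter = 2; dotted quarter note = 3; dotted quarter note = 3; quarter = 2; dotted quarter note = 3.
Altogether 2 + 3 + 3 + 2 + 3 = 13.
13 ÷ 2 = 6.5 beats.

6.5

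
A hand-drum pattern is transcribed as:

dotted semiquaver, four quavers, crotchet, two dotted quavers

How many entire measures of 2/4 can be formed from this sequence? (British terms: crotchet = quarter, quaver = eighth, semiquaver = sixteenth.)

One bar of 2/4 = 16 thirty-second notes.
Express everything in thirty-second notes: dotted semiquaver = 3; quaver = 4; quaver = 4; quaver = 4; quaver = 4; crotchet = 8; dotted quaver = 6; dotted quaver = 6.
Adding: 3 + 4 + 4 + 4 + 4 + 8 + 6 + 6 = 39.
39 ÷ 16 = 2 complete bars with 7 left over.

2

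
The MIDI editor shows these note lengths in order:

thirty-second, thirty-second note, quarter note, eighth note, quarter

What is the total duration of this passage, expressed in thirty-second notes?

In thirty-second notes: thirty-second = 1; thirty-second note = 1; quarter note = 8; eighth note = 4; quarter = 8.
Adding: 1 + 1 + 8 + 4 + 8 = 22 thirty-second notes.

22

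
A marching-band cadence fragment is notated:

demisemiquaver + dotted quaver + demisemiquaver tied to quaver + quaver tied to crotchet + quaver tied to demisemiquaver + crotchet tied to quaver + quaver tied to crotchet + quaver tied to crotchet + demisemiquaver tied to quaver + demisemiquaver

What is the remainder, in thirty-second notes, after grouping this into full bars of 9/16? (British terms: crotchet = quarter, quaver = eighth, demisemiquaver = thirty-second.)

17

One bar of 9/16 = 18 thirty-second notes.
Working in thirty-second notes: demisemiquaver = 1; dotted quaver = 6; demisemiquaver tied to quaver (demisemiquaver + quaver) = 5; quaver tied to crotchet (quaver + crotchet) = 12; quaver tied to demisemiquaver (quaver + demisemiquaver) = 5; crotchet tied to quaver (crotchet + quaver) = 12; quaver tied to crotchet (quaver + crotchet) = 12; quaver tied to crotchet (quaver + crotchet) = 12; demisemiquaver tied to quaver (demisemiquaver + quaver) = 5; demisemiquaver = 1.
Total: 1 + 6 + 5 + 12 + 5 + 12 + 12 + 12 + 5 + 1 = 71.
71 ÷ 18 = 3 complete bars with 17 thirty-second notes remaining.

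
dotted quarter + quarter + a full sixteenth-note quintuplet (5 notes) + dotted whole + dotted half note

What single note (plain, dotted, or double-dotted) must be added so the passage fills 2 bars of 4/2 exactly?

double-dotted half note

2 bars of 4/2 = 32 eighth notes.
Express everything in eighth notes: dotted quarter = 3; quarter = 2; a full sixteenth-note quintuplet (5 notes) (five quintuplet sixteenths span one quarter) = 2; dotted whole = 12; dotted half note = 6.
Altogether 3 + 2 + 2 + 12 + 6 = 25.
Remaining: 32 − 25 = 7 eighth notes, which is a double-dotted half note.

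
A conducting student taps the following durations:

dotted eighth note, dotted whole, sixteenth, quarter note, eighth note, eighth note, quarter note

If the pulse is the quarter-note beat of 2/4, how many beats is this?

One quarter-note beat = 4 sixteenth notes.
In sixteenth notes: dotted eighth note = 3; dotted whole = 24; sixteenth = 1; quarter note = 4; eighth note = 2; eighth note = 2; quarter note = 4.
Adding: 3 + 24 + 1 + 4 + 2 + 2 + 4 = 40.
40 ÷ 4 = 10 beats.

10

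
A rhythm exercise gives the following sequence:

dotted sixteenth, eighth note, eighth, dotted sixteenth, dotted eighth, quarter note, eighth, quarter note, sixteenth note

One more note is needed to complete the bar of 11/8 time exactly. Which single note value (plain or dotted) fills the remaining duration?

sixteenth note

The bar of 11/8 = 44 thirty-second notes.
Each duration in thirty-second notes: dotted sixteenth = 3; eighth note = 4; eighth = 4; dotted sixteenth = 3; dotted eighth = 6; quarter note = 8; eighth = 4; quarter note = 8; sixteenth note = 2.
Sum: 3 + 4 + 4 + 3 + 6 + 8 + 4 + 8 + 2 = 42.
Remaining: 44 − 42 = 2 thirty-second notes, which is a sixteenth note.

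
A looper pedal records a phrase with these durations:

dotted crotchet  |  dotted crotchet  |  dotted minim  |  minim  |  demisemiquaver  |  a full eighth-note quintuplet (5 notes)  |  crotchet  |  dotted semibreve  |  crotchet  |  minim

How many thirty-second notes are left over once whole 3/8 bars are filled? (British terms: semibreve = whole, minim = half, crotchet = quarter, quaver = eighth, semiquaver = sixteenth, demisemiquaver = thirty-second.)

One bar of 3/8 = 12 thirty-second notes.
Working in thirty-second notes: dotted crotchet = 12; dotted crotchet = 12; dotted minim = 24; minim = 16; demisemiquaver = 1; a full eighth-note quintuplet (5 notes) (five quintuplet eighths span one half) = 16; crotchet = 8; dotted semibreve = 48; crotchet = 8; minim = 16.
Adding: 12 + 12 + 24 + 16 + 1 + 16 + 8 + 48 + 8 + 16 = 161.
161 ÷ 12 = 13 complete bars with 5 thirty-second notes remaining.

5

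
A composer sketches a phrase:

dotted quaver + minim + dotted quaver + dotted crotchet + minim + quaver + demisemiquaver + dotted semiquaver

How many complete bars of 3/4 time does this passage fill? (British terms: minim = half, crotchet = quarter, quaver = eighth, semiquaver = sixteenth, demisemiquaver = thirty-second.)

2

One bar of 3/4 = 24 thirty-second notes.
In thirty-second notes: dotted quaver = 6; minim = 16; dotted quaver = 6; dotted crotchet = 12; minim = 16; quaver = 4; demisemiquaver = 1; dotted semiquaver = 3.
Total: 6 + 16 + 6 + 12 + 16 + 4 + 1 + 3 = 64.
64 ÷ 24 = 2 complete bars with 16 left over.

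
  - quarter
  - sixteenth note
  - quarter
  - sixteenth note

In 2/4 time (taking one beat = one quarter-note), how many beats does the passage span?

2.5

One quarter-note beat = 4 sixteenth notes.
Express everything in sixteenth notes: quarter = 4; sixteenth note = 1; quarter = 4; sixteenth note = 1.
Sum: 4 + 1 + 4 + 1 = 10.
10 ÷ 4 = 2.5 beats.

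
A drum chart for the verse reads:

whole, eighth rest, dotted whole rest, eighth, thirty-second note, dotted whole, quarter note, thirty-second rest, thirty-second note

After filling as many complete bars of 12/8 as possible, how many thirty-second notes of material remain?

One bar of 12/8 = 48 thirty-second notes.
Each duration in thirty-second notes: whole = 32; eighth rest = 4; dotted whole rest = 48; eighth = 4; thirty-second note = 1; dotted whole = 48; quarter note = 8; thirty-second rest = 1; thirty-second note = 1.
Sum: 32 + 4 + 48 + 4 + 1 + 48 + 8 + 1 + 1 = 147.
147 ÷ 48 = 3 complete bars with 3 thirty-second notes remaining.

3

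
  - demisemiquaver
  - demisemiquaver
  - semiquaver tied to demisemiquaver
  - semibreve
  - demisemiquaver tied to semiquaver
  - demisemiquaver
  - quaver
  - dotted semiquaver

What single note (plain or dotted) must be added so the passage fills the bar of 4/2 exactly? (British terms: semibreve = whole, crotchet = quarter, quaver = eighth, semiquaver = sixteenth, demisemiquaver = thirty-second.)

half note

The bar of 4/2 = 64 thirty-second notes.
Express everything in thirty-second notes: demisemiquaver = 1; demisemiquaver = 1; semiquaver tied to demisemiquaver (semiquaver + demisemiquaver) = 3; semibreve = 32; demisemiquaver tied to semiquaver (demisemiquaver + semiquaver) = 3; demisemiquaver = 1; quaver = 4; dotted semiquaver = 3.
Altogether 1 + 1 + 3 + 32 + 3 + 1 + 4 + 3 = 48.
Remaining: 64 − 48 = 16 thirty-second notes, which is a half note.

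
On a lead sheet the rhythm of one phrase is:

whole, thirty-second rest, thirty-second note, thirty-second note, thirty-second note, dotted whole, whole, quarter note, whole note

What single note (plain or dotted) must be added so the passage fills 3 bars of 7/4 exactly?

3 bars of 7/4 = 168 thirty-second notes.
In thirty-second notes: whole = 32; thirty-second rest = 1; thirty-second note = 1; thirty-second note = 1; thirty-second note = 1; dotted whole = 48; whole = 32; quarter note = 8; whole note = 32.
Altogether 32 + 1 + 1 + 1 + 1 + 48 + 32 + 8 + 32 = 156.
Remaining: 168 − 156 = 12 thirty-second notes, which is a dotted quarter note.

dotted quarter note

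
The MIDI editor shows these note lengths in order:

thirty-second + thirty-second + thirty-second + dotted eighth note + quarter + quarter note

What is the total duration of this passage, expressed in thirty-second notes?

Working in thirty-second notes: thirty-second = 1; thirty-second = 1; thirty-second = 1; dotted eighth note = 6; quarter = 8; quarter note = 8.
Adding: 1 + 1 + 1 + 6 + 8 + 8 = 25 thirty-second notes.

25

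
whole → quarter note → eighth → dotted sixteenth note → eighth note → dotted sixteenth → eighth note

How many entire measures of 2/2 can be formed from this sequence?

One bar of 2/2 = 32 thirty-second notes.
In thirty-second notes: whole = 32; quarter note = 8; eighth = 4; dotted sixteenth note = 3; eighth note = 4; dotted sixteenth = 3; eighth note = 4.
Total: 32 + 8 + 4 + 3 + 4 + 3 + 4 = 58.
58 ÷ 32 = 1 complete bar with 26 left over.

1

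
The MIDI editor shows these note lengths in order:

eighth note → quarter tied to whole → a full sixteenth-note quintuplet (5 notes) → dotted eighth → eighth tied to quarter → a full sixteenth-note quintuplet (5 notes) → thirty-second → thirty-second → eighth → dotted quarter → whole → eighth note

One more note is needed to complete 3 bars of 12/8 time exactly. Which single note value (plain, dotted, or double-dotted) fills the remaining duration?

3 bars of 12/8 = 144 thirty-second notes.
Express everything in thirty-second notes: eighth note = 4; quarter tied to whole (quarter + whole) = 40; a full sixteenth-note quintuplet (5 notes) (five quintuplet sixteenths span one quarter) = 8; dotted eighth = 6; eighth tied to quarter (eighth + quarter) = 12; a full sixteenth-note quintuplet (5 notes) (five quintuplet sixteenths span one quarter) = 8; thirty-second = 1; thirty-second = 1; eighth = 4; dotted quarter = 12; whole = 32; eighth note = 4.
Total: 4 + 40 + 8 + 6 + 12 + 8 + 1 + 1 + 4 + 12 + 32 + 4 = 132.
Remaining: 144 − 132 = 12 thirty-second notes, which is a dotted quarter note.

dotted quarter note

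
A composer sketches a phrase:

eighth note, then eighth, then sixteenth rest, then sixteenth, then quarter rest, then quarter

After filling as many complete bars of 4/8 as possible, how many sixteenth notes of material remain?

One bar of 4/8 = 8 sixteenth notes.
Convert each value to sixteenth notes: eighth note = 2; eighth = 2; sixteenth rest = 1; sixteenth = 1; quarter rest = 4; quarter = 4.
Sum: 2 + 2 + 1 + 1 + 4 + 4 = 14.
14 ÷ 8 = 1 complete bar with 6 sixteenth notes remaining.

6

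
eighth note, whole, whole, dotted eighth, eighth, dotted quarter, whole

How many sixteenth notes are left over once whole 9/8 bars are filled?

One bar of 9/8 = 18 sixteenth notes.
Convert each value to sixteenth notes: eighth note = 2; whole = 16; whole = 16; dotted eighth = 3; eighth = 2; dotted quarter = 6; whole = 16.
Adding: 2 + 16 + 16 + 3 + 2 + 6 + 16 = 61.
61 ÷ 18 = 3 complete bars with 7 sixteenth notes remaining.

7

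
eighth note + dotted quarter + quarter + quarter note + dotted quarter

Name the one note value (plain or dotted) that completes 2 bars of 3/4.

eighth note

2 bars of 3/4 = 12 eighth notes.
Working in eighth notes: eighth note = 1; dotted quarter = 3; quarter = 2; quarter note = 2; dotted quarter = 3.
Adding: 1 + 3 + 2 + 2 + 3 = 11.
Remaining: 12 − 11 = 1 eighth note, which is a eighth note.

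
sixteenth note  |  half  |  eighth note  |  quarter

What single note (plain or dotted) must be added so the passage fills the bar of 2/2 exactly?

sixteenth note

The bar of 2/2 = 16 sixteenth notes.
In sixteenth notes: sixteenth note = 1; half = 8; eighth note = 2; quarter = 4.
Sum: 1 + 8 + 2 + 4 = 15.
Remaining: 16 − 15 = 1 sixteenth note, which is a sixteenth note.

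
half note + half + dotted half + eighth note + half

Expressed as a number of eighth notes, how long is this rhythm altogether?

19

Convert each value to eighth notes: half note = 4; half = 4; dotted half = 6; eighth note = 1; half = 4.
Altogether 4 + 4 + 6 + 1 + 4 = 19 eighth notes.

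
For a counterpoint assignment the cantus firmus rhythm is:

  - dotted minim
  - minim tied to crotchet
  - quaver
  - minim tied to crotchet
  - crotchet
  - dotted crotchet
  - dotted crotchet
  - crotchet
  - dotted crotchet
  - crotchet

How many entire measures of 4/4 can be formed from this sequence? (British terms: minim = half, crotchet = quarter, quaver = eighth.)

One bar of 4/4 = 8 eighth notes.
Each duration in eighth notes: dotted minim = 6; minim tied to crotchet (minim + crotchet) = 6; quaver = 1; minim tied to crotchet (minim + crotchet) = 6; crotchet = 2; dotted crotchet = 3; dotted crotchet = 3; crotchet = 2; dotted crotchet = 3; crotchet = 2.
Sum: 6 + 6 + 1 + 6 + 2 + 3 + 3 + 2 + 3 + 2 = 34.
34 ÷ 8 = 4 complete bars with 2 left over.

4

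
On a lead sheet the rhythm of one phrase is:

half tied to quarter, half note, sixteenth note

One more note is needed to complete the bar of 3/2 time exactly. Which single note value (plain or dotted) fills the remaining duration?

The bar of 3/2 = 24 sixteenth notes.
Each duration in sixteenth notes: half tied to quarter (half + quarter) = 12; half note = 8; sixteenth note = 1.
Altogether 12 + 8 + 1 = 21.
Remaining: 24 − 21 = 3 sixteenth notes, which is a dotted eighth note.

dotted eighth note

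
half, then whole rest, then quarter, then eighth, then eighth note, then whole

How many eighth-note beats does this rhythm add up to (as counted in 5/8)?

One eighth-note beat = 2 sixteenth notes.
Express everything in sixteenth notes: half = 8; whole rest = 16; quarter = 4; eighth = 2; eighth note = 2; whole = 16.
Total: 8 + 16 + 4 + 2 + 2 + 16 = 48.
48 ÷ 2 = 24 beats.

24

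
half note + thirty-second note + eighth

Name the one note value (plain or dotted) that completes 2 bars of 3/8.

2 bars of 3/8 = 24 thirty-second notes.
Express everything in thirty-second notes: half note = 16; thirty-second note = 1; eighth = 4.
Altogether 16 + 1 + 4 = 21.
Remaining: 24 − 21 = 3 thirty-second notes, which is a dotted sixteenth note.

dotted sixteenth note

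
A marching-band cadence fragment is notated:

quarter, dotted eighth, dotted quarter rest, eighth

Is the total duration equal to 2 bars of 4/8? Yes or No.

One bar of 4/8 = 8 sixteenth notes, so 2 bars = 16.
In sixteenth notes: quarter = 4; dotted eighth = 3; dotted quarter rest = 6; eighth = 2.
Altogether 4 + 3 + 6 + 2 = 15.
15 falls short of 16, so the answer is No.

No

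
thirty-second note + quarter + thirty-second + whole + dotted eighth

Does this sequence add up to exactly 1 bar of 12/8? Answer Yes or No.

One bar of 12/8 = 48 thirty-second notes.
Express everything in thirty-second notes: thirty-second note = 1; quarter = 8; thirty-second = 1; whole = 32; dotted eighth = 6.
Sum: 1 + 8 + 1 + 32 + 6 = 48.
48 equals 48, so the answer is Yes.

Yes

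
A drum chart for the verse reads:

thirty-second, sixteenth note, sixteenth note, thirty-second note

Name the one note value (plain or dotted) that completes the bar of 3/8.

The bar of 3/8 = 12 thirty-second notes.
In thirty-second notes: thirty-second = 1; sixteenth note = 2; sixteenth note = 2; thirty-second note = 1.
Sum: 1 + 2 + 2 + 1 = 6.
Remaining: 12 − 6 = 6 thirty-second notes, which is a dotted eighth note.

dotted eighth note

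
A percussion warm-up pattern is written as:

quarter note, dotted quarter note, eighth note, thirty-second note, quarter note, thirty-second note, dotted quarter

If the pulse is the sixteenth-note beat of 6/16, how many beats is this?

One sixteenth-note beat = 2 thirty-second notes.
Working in thirty-second notes: quarter note = 8; dotted quarter note = 12; eighth note = 4; thirty-second note = 1; quarter note = 8; thirty-second note = 1; dotted quarter = 12.
Sum: 8 + 12 + 4 + 1 + 8 + 1 + 12 = 46.
46 ÷ 2 = 23 beats.

23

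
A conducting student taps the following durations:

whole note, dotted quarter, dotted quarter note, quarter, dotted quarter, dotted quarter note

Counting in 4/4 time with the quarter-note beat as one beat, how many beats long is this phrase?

11

One quarter-note beat = 2 eighth notes.
Working in eighth notes: whole note = 8; dotted quarter = 3; dotted quarter note = 3; quarter = 2; dotted quarter = 3; dotted quarter note = 3.
Total: 8 + 3 + 3 + 2 + 3 + 3 = 22.
22 ÷ 2 = 11 beats.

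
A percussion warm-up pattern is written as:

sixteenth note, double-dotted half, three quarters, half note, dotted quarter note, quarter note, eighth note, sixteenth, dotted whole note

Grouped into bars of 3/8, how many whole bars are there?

12

One bar of 3/8 = 6 sixteenth notes.
Each duration in sixteenth notes: sixteenth note = 1; double-dotted half = 14; quarter = 4; quarter = 4; quarter = 4; half note = 8; dotted quarter note = 6; quarter note = 4; eighth note = 2; sixteenth = 1; dotted whole note = 24.
Sum: 1 + 14 + 4 + 4 + 4 + 8 + 6 + 4 + 2 + 1 + 24 = 72.
72 ÷ 6 = 12 complete bars with 0 left over.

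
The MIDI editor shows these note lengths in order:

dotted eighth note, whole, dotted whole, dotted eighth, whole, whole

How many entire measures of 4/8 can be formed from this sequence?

One bar of 4/8 = 8 sixteenth notes.
Working in sixteenth notes: dotted eighth note = 3; whole = 16; dotted whole = 24; dotted eighth = 3; whole = 16; whole = 16.
Total: 3 + 16 + 24 + 3 + 16 + 16 = 78.
78 ÷ 8 = 9 complete bars with 6 left over.

9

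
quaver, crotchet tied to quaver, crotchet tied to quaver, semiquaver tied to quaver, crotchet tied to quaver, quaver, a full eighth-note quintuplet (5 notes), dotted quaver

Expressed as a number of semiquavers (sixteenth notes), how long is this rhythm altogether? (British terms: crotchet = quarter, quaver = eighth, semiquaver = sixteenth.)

36

In sixteenth notes: quaver = 2; crotchet tied to quaver (crotchet + quaver) = 6; crotchet tied to quaver (crotchet + quaver) = 6; semiquaver tied to quaver (semiquaver + quaver) = 3; crotchet tied to quaver (crotchet + quaver) = 6; quaver = 2; a full eighth-note quintuplet (5 notes) (five quintuplet eighths span one half) = 8; dotted quaver = 3.
Total: 2 + 6 + 6 + 3 + 6 + 2 + 8 + 3 = 36 sixteenth notes.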